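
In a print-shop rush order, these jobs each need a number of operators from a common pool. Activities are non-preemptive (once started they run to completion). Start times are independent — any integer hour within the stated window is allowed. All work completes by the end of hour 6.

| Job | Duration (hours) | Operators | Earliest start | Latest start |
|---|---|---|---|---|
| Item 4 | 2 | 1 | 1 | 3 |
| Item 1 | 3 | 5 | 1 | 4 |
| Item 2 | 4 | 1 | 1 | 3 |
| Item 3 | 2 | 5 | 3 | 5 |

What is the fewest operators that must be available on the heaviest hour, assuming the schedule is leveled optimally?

Early-start (Item 4@1, Item 1@1, Item 2@1, Item 3@3) gives peak 11: h1:7  h2:7  h3:11  h4:6  h5:0  h6:0.
Shift Item 2→3, Item 3→4.
Schedule Item 4@1, Item 1@1, Item 2@3, Item 3@4: h1:6  h2:6  h3:6  h4:6  h5:6  h6:1 — peak 6.
Total operator-hours = 31 over 6 hours ⇒ peak ≥ ⌈31/6⌉ = 6, so 6 is optimal.

6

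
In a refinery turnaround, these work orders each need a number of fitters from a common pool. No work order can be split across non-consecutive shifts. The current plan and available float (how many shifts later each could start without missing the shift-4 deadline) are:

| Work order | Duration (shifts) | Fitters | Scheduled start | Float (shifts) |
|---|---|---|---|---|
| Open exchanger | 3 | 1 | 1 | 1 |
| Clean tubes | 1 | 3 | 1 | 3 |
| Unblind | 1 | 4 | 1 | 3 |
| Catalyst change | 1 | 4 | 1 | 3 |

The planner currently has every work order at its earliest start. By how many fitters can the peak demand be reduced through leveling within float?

Early-start peak: s1:12  s2:1  s3:1  s4:0 ⇒ 12.
Leveled (Open exchanger@1, Clean tubes@1, Unblind@2, Catalyst change@3): s1:4  s2:5  s3:5  s4:0 ⇒ 5.
Reduction 12 − 5 = 7.

7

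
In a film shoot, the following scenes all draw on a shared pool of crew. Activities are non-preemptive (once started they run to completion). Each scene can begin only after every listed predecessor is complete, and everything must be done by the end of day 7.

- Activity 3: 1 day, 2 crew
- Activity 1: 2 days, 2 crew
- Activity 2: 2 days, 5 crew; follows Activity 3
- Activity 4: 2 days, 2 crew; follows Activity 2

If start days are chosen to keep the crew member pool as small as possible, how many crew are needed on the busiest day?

Early-start (Activity 3@1, Activity 1@1, Activity 2@2, Activity 4@4) gives peak 7: d1:4  d2:7  d3:5  d4:2  d5:2  d6:0  d7:0.
Shift Activity 2→3, Activity 4→5.
Schedule Activity 3@1, Activity 1@1, Activity 2@3, Activity 4@5: d1:4  d2:2  d3:5  d4:5  d5:2  d6:2  d7:0 — peak 5.

5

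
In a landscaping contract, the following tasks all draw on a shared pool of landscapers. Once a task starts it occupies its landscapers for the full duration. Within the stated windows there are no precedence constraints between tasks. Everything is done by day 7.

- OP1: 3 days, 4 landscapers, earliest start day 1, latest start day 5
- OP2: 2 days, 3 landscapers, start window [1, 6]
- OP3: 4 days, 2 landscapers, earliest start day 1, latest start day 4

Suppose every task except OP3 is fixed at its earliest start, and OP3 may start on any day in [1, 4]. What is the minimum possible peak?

7

OP3@1: d1:9  d2:9  d3:6  d4:2  d5:0  d6:0  d7:0 → peak 9
OP3@2: d1:7  d2:9  d3:6  d4:2  d5:2  d6:0  d7:0 → peak 9
OP3@3: d1:7  d2:7  d3:6  d4:2  d5:2  d6:2  d7:0 → peak 7
OP3@4: d1:7  d2:7  d3:4  d4:2  d5:2  d6:2  d7:2 → peak 7
Best is OP3@3, peak 7.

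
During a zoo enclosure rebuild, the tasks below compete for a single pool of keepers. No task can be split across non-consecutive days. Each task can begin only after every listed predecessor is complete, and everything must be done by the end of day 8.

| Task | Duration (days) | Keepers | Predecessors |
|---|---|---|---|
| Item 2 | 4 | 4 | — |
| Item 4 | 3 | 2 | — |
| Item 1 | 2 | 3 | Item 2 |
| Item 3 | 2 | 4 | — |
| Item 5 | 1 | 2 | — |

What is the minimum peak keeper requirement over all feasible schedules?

6

Early-start (Item 2@1, Item 4@1, Item 1@5, Item 3@1, Item 5@1) gives peak 12: d1:12  d2:10  d3:6  d4:4  d5:3  d6:3  d7:0  d8:0.
Shift Item 3→7, Item 5→4.
Schedule Item 2@1, Item 4@1, Item 1@5, Item 3@7, Item 5@4: d1:6  d2:6  d3:6  d4:6  d5:3  d6:3  d7:4  d8:4 — peak 6.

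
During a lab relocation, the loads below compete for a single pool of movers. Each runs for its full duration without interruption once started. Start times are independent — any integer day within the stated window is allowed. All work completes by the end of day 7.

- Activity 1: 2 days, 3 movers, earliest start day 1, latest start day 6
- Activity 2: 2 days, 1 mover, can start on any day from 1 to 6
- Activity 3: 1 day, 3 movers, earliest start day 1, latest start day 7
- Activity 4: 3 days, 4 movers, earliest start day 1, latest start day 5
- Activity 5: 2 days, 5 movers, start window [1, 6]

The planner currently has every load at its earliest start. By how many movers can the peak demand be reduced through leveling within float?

10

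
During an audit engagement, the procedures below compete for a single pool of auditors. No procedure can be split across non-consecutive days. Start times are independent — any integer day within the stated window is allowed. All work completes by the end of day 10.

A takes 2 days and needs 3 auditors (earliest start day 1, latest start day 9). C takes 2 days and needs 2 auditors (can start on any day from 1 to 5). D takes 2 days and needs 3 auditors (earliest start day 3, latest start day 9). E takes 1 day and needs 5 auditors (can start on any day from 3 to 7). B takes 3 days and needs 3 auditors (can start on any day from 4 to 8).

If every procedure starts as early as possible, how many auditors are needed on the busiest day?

8

Early-start schedule: A@1, C@1, D@3, E@3, B@4.
Load per day: day 1: 5, day 2: 5, day 3: 8, day 4: 6, day 5: 3, day 6: 3, day 7: 0, day 8: 0, day 9: 0, day 10: 0.
Peak is 8.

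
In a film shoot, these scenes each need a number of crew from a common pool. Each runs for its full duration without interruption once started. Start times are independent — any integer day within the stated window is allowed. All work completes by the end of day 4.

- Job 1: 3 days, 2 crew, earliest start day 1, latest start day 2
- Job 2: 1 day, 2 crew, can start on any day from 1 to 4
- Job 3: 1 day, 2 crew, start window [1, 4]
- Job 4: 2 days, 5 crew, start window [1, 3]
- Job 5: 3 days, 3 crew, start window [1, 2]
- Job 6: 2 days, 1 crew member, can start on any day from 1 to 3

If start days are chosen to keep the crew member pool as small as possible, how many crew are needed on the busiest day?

10

Early-start (Job 1@1, Job 2@1, Job 3@1, Job 4@1, Job 5@1, Job 6@1) gives peak 15: d1:15  d2:11  d3:5  d4:0.
Shift Job 4→3.
Schedule Job 1@1, Job 2@1, Job 3@1, Job 4@3, Job 5@1, Job 6@1: d1:10  d2:6  d3:10  d4:5 — peak 10.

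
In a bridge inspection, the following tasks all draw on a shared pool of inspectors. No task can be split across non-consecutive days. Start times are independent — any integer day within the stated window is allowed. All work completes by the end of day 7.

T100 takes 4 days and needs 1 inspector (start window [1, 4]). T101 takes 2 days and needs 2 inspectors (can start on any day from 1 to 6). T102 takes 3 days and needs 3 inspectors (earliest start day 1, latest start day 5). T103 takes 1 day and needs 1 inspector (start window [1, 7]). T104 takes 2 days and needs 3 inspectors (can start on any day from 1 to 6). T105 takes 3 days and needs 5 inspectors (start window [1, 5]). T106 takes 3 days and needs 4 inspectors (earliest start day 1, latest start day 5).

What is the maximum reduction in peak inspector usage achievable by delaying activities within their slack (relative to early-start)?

Early-start peak: d1:19  d2:18  d3:13  d4:1  d5:0  d6:0  d7:0 ⇒ 19.
Leveled (T100@1, T101@1, T102@3, T103@1, T104@6, T105@5, T106@1): d1:8  d2:7  d3:8  d4:4  d5:8  d6:8  d7:8 ⇒ 8.
Reduction 19 − 8 = 11.

11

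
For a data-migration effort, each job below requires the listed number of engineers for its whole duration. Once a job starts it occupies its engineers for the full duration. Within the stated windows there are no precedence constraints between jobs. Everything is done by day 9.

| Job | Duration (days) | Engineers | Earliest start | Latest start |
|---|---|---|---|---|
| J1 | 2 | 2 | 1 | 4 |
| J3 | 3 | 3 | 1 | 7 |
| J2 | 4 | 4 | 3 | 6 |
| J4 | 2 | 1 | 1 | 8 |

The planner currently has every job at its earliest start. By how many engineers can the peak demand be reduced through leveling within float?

Early-start peak: d1:6  d2:6  d3:7  d4:4  d5:4  d6:4  d7:0  d8:0  d9:0 ⇒ 7.
Leveled (J1@1, J3@3, J2@6, J4@1): d1:3  d2:3  d3:3  d4:3  d5:3  d6:4  d7:4  d8:4  d9:4 ⇒ 4.
Reduction 7 − 4 = 3.

3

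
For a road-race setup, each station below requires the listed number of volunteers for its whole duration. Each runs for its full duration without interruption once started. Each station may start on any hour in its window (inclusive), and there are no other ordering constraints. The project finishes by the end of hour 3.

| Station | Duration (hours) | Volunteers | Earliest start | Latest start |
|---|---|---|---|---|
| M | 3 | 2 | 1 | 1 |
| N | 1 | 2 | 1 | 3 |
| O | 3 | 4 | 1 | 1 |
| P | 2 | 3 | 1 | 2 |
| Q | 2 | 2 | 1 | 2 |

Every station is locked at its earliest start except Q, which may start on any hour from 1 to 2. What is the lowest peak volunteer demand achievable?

11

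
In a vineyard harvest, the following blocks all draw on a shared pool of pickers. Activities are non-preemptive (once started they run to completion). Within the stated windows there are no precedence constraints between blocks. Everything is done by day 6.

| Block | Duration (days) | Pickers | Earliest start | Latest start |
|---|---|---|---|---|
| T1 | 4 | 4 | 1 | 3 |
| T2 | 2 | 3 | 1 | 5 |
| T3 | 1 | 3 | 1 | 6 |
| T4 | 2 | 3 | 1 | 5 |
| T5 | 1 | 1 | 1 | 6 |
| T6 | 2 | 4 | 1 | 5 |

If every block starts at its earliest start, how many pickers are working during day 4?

At early start, day 4 has: T1.
Demand: 4 = 4.

4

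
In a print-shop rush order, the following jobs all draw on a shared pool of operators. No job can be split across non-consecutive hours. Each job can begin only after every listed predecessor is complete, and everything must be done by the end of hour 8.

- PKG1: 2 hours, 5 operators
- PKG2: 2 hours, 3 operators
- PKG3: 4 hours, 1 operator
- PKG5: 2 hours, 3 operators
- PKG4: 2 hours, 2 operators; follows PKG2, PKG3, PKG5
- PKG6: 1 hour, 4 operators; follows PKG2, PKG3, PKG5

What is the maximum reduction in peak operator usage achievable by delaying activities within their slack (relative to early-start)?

Early-start peak: h1:12  h2:12  h3:1  h4:1  h5:6  h6:2  h7:0  h8:0 ⇒ 12.
Leveled (PKG1@1, PKG2@3, PKG3@1, PKG5@5, PKG4@7, PKG6@7): h1:6  h2:6  h3:4  h4:4  h5:3  h6:3  h7:6  h8:2 ⇒ 6.
Reduction 12 − 6 = 6.

6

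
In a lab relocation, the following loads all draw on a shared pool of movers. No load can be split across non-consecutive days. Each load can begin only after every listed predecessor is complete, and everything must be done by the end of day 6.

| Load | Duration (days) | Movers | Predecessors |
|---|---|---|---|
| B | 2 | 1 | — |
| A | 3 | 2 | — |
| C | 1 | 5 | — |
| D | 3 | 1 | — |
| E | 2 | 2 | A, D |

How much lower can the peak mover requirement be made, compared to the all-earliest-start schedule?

Early-start peak: d1:9  d2:4  d3:3  d4:2  d5:2  d6:0 ⇒ 9.
Leveled (B@1, A@1, C@4, D@1, E@5): d1:4  d2:4  d3:3  d4:5  d5:2  d6:2 ⇒ 5.
Reduction 9 − 5 = 4.

4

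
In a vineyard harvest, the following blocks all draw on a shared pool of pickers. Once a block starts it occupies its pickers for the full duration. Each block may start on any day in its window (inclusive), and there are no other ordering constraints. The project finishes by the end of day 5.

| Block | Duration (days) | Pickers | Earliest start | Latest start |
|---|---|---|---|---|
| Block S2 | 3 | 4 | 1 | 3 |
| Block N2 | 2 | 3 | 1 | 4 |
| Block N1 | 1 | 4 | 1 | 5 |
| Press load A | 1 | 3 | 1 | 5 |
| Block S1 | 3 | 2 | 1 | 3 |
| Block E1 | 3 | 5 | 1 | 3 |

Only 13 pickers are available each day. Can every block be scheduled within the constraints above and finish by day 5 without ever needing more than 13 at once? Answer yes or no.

yes

Schedule Block S2@1, Block N2@1, Block N1@1, Press load A@2, Block S1@3, Block E1@3: d1:11  d2:10  d3:11  d4:7  d5:7 — peak 11 ≤ 13.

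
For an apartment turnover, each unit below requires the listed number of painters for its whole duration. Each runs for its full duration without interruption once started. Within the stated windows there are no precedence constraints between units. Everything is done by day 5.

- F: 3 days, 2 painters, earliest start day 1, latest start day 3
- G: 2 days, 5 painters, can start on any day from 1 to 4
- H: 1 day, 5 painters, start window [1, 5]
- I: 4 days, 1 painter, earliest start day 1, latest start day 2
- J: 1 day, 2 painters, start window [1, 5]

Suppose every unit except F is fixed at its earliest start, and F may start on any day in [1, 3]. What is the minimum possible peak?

13

F@1: d1:15  d2:8  d3:3  d4:1  d5:0 → peak 15
F@2: d1:13  d2:8  d3:3  d4:3  d5:0 → peak 13
F@3: d1:13  d2:6  d3:3  d4:3  d5:2 → peak 13
Best is F@2, peak 13.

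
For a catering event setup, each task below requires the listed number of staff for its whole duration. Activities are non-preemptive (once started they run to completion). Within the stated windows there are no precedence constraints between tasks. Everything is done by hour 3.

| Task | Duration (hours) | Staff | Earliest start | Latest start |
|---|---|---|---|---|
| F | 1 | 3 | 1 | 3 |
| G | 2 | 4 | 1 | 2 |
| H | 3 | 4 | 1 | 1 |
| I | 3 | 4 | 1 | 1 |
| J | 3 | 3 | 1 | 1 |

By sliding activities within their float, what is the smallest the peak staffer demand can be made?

Early-start (F@1, G@1, H@1, I@1, J@1) gives peak 18: h1:18  h2:15  h3:11.
Shift G→2.
Schedule F@1, G@2, H@1, I@1, J@1: h1:14  h2:15  h3:15 — peak 15.
Total staffer-hours = 44 over 3 hours ⇒ peak ≥ ⌈44/3⌉ = 15, so 15 is optimal.

15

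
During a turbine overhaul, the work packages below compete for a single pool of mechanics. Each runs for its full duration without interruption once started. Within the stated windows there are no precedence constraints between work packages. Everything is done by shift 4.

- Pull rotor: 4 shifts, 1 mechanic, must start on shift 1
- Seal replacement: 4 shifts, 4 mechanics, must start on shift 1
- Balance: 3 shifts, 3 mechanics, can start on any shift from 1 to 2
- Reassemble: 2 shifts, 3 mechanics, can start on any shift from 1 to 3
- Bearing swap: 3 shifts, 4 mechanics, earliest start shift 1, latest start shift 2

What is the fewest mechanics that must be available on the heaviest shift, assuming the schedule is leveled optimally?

15

Schedule Pull rotor@1, Seal replacement@1, Balance@1, Reassemble@1, Bearing swap@1: s1:15  s2:15  s3:12  s4:5 — peak 15.
No arrangement of the 12 feasible schedules does better.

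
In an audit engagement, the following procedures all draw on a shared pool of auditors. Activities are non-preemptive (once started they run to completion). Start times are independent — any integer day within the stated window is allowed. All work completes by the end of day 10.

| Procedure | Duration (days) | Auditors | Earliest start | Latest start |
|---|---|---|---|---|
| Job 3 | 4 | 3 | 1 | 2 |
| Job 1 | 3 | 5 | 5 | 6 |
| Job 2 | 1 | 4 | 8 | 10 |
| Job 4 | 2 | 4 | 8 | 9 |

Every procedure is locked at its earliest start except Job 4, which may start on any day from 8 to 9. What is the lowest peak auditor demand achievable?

Job 4@8: d1:3  d2:3  d3:3  d4:3  d5:5  d6:5  d7:5  d8:8  d9:4  d10:0 → peak 8
Job 4@9: d1:3  d2:3  d3:3  d4:3  d5:5  d6:5  d7:5  d8:4  d9:4  d10:4 → peak 5
Best is Job 4@9, peak 5.

5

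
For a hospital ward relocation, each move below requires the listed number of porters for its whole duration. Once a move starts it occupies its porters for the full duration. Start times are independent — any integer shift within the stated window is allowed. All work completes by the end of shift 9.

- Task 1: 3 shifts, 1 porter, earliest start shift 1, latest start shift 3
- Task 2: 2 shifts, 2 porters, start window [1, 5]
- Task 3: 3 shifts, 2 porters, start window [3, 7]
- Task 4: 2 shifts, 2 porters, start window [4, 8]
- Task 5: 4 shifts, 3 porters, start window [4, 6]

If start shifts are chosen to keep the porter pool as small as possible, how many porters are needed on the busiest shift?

Early-start (Task 1@1, Task 2@1, Task 3@3, Task 4@4, Task 5@4) gives peak 7: s1:3  s2:3  s3:3  s4:7  s5:7  s6:3  s7:3  s8:0  s9:0.
Shift Task 5→6.
Schedule Task 1@1, Task 2@1, Task 3@3, Task 4@4, Task 5@6: s1:3  s2:3  s3:3  s4:4  s5:4  s6:3  s7:3  s8:3  s9:3 — peak 4.
Total porter-shifts = 29 over 9 shifts ⇒ peak ≥ ⌈29/9⌉ = 4, so 4 is optimal.

4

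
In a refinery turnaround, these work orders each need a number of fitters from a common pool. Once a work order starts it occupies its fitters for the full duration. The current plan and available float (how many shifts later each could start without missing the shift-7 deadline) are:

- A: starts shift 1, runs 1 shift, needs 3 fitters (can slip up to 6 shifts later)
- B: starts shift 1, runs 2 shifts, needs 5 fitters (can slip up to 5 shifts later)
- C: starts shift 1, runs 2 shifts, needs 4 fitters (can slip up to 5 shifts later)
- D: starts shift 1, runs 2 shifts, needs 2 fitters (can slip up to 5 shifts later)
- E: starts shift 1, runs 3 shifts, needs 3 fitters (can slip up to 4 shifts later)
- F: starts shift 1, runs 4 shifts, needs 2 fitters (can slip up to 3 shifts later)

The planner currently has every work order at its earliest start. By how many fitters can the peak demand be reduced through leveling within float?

Early-start peak: s1:19  s2:16  s3:5  s4:2  s5:0  s6:0  s7:0 ⇒ 19.
Leveled (A@1, B@2, C@4, D@6, E@5, F@1): s1:5  s2:7  s3:7  s4:6  s5:7  s6:5  s7:5 ⇒ 7.
Reduction 19 − 7 = 12.

12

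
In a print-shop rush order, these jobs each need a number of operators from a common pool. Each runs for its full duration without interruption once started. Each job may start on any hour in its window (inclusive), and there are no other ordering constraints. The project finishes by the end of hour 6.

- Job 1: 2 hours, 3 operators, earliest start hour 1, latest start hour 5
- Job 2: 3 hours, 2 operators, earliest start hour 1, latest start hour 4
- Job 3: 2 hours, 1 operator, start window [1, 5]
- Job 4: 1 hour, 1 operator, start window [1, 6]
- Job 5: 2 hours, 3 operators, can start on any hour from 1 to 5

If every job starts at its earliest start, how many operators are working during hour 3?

2

At early start, hour 3 has: Job 2.
Demand: 2 = 2.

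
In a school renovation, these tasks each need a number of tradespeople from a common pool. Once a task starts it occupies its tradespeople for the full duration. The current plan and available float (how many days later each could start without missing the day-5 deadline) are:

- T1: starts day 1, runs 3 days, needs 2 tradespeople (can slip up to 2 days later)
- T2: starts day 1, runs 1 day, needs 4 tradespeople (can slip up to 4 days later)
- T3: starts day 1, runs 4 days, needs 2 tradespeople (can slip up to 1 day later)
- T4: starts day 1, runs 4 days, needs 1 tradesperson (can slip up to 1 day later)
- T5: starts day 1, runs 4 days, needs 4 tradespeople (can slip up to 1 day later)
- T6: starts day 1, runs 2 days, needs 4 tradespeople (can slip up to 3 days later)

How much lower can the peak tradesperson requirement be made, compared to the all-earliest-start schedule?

Early-start peak: d1:17  d2:13  d3:9  d4:7  d5:0 ⇒ 17.
Leveled (T1@1, T2@1, T3@1, T4@1, T5@2, T6@4): d1:9  d2:9  d3:9  d4:11  d5:8 ⇒ 11.
Reduction 17 − 11 = 6.

6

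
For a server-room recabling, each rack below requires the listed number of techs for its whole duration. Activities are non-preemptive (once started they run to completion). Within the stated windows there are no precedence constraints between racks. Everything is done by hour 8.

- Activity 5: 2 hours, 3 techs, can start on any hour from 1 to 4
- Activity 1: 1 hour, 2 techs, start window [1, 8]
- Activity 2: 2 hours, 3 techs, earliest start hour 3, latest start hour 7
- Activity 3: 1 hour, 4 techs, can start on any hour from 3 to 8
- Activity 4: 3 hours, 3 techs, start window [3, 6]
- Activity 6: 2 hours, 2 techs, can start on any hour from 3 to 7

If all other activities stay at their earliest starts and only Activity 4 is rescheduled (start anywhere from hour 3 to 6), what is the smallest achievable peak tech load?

Activity 4@3: h1:5  h2:3  h3:12  h4:8  h5:3  h6:0  h7:0  h8:0 → peak 12
Activity 4@4: h1:5  h2:3  h3:9  h4:8  h5:3  h6:3  h7:0  h8:0 → peak 9
Activity 4@5: h1:5  h2:3  h3:9  h4:5  h5:3  h6:3  h7:3  h8:0 → peak 9
Activity 4@6: h1:5  h2:3  h3:9  h4:5  h5:0  h6:3  h7:3  h8:3 → peak 9
Best is Activity 4@4, peak 9.

9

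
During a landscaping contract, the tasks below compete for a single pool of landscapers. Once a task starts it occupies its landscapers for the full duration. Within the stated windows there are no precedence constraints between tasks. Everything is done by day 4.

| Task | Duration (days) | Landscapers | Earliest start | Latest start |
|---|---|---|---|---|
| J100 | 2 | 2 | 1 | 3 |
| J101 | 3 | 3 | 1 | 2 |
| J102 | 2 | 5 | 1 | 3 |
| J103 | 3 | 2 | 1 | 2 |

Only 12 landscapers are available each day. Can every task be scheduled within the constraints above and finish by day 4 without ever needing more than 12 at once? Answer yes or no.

Schedule J100@1, J101@1, J102@3, J103@1: d1:7  d2:7  d3:10  d4:5 — peak 10 ≤ 12.

yes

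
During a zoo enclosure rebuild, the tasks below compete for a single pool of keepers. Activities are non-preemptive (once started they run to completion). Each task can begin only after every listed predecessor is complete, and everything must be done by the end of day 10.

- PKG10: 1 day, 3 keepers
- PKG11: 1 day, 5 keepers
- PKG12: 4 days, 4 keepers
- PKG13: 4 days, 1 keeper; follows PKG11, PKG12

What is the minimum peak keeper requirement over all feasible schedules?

5

Early-start (PKG10@1, PKG11@1, PKG12@1, PKG13@5) gives peak 12: d1:12  d2:4  d3:4  d4:4  d5:1  d6:1  d7:1  d8:1  d9:0  d10:0.
Shift PKG11→2, PKG12→3, PKG13→7.
Schedule PKG10@1, PKG11@2, PKG12@3, PKG13@7: d1:3  d2:5  d3:4  d4:4  d5:4  d6:4  d7:1  d8:1  d9:1  d10:1 — peak 5.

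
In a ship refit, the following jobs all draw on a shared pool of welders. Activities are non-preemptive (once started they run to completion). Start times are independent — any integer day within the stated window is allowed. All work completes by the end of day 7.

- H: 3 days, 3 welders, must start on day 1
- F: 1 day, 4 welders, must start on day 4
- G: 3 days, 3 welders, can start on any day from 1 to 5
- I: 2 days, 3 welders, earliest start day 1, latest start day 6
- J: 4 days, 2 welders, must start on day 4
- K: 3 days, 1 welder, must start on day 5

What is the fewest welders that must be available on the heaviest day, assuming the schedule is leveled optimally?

6

Early-start (H@1, F@4, G@1, I@1, J@4, K@5) gives peak 9: d1:9  d2:9  d3:6  d4:6  d5:3  d6:3  d7:3.
Shift I→5.
Schedule H@1, F@4, G@1, I@5, J@4, K@5: d1:6  d2:6  d3:6  d4:6  d5:6  d6:6  d7:3 — peak 6.
Total welder-days = 39 over 7 days ⇒ peak ≥ ⌈39/7⌉ = 6, so 6 is optimal.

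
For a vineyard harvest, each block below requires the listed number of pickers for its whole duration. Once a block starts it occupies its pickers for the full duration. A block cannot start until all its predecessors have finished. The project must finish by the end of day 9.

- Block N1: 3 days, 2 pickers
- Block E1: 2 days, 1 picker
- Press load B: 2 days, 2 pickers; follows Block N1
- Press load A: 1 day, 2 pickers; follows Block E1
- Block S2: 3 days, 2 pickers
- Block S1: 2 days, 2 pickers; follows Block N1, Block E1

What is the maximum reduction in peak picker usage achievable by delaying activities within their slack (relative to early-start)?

Early-start peak: d1:5  d2:5  d3:6  d4:4  d5:4  d6:0  d7:0  d8:0  d9:0 ⇒ 6.
Leveled (Block N1@1, Block E1@1, Press load B@4, Press load A@3, Block S2@4, Block S1@6): d1:3  d2:3  d3:4  d4:4  d5:4  d6:4  d7:2  d8:0  d9:0 ⇒ 4.
Reduction 6 − 4 = 2.

2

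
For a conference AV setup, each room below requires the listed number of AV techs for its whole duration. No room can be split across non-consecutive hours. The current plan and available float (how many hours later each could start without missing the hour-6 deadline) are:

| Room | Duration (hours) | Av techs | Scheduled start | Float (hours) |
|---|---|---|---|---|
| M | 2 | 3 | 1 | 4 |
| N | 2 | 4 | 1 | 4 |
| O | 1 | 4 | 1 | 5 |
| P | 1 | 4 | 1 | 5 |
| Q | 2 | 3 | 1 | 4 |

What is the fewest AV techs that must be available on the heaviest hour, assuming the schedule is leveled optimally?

6

Early-start (M@1, N@1, O@1, P@1, Q@1) gives peak 18: h1:18  h2:10  h3:0  h4:0  h5:0  h6:0.
Shift N→3, O→5, P→6.
Schedule M@1, N@3, O@5, P@6, Q@1: h1:6  h2:6  h3:4  h4:4  h5:4  h6:4 — peak 6.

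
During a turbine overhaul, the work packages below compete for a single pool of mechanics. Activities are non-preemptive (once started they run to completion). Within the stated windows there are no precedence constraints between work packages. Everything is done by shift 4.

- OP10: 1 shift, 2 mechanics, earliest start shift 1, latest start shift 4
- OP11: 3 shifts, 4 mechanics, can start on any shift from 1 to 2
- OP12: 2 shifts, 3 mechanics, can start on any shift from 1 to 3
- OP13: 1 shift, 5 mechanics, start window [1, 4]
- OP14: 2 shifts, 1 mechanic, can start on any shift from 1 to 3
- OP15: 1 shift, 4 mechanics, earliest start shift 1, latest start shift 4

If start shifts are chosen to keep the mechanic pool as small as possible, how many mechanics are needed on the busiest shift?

8

Early-start (OP10@1, OP11@1, OP12@1, OP13@1, OP14@1, OP15@1) gives peak 19: s1:19  s2:8  s3:4  s4:0.
Shift OP11→2, OP12→2, OP15→4.
Schedule OP10@1, OP11@2, OP12@2, OP13@1, OP14@1, OP15@4: s1:8  s2:8  s3:7  s4:8 — peak 8.
Total mechanic-shifts = 31 over 4 shifts ⇒ peak ≥ ⌈31/4⌉ = 8, so 8 is optimal.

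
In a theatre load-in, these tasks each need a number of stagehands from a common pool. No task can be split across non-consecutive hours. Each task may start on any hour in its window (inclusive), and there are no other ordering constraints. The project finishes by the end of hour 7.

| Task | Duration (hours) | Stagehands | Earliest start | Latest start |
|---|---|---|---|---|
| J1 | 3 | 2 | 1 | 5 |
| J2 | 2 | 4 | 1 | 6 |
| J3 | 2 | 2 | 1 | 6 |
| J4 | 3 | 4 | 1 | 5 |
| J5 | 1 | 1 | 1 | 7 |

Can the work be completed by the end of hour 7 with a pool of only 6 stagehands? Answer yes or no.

yes

Schedule J1@1, J2@1, J3@3, J4@4, J5@3: h1:6  h2:6  h3:5  h4:6  h5:4  h6:4  h7:0 — peak 6 ≤ 6.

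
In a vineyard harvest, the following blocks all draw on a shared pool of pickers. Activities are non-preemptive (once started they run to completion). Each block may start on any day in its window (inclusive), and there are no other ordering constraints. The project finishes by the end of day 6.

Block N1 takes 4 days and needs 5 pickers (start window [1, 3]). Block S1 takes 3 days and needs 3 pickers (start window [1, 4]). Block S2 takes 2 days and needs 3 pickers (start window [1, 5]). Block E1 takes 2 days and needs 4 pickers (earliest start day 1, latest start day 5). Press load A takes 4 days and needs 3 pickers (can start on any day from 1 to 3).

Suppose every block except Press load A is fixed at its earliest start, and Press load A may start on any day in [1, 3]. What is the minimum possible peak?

15

Press load A@1: d1:18  d2:18  d3:11  d4:8  d5:0  d6:0 → peak 18
Press load A@2: d1:15  d2:18  d3:11  d4:8  d5:3  d6:0 → peak 18
Press load A@3: d1:15  d2:15  d3:11  d4:8  d5:3  d6:3 → peak 15
Best is Press load A@3, peak 15.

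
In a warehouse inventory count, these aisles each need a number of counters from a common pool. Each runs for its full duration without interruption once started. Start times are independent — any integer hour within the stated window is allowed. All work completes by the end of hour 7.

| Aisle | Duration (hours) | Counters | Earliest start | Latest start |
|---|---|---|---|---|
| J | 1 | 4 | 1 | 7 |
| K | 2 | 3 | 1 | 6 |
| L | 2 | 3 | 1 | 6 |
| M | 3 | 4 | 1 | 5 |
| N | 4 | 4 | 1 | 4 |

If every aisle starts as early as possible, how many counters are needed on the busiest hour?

18

Early-start schedule: J@1, K@1, L@1, M@1, N@1.
Load per hour: hour 1: 18, hour 2: 14, hour 3: 8, hour 4: 4, hour 5: 0, hour 6: 0, hour 7: 0.
Peak is 18.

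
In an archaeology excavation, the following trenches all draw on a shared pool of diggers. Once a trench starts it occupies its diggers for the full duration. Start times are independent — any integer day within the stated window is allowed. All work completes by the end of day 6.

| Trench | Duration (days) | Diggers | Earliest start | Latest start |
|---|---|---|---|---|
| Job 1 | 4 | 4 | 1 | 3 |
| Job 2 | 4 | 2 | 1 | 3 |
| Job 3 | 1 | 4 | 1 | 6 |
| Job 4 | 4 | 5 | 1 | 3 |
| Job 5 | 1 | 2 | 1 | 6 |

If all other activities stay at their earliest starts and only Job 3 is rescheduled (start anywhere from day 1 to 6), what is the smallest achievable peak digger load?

13

Job 3@1: d1:17  d2:11  d3:11  d4:11  d5:0  d6:0 → peak 17
Job 3@2: d1:13  d2:15  d3:11  d4:11  d5:0  d6:0 → peak 15
Job 3@3: d1:13  d2:11  d3:15  d4:11  d5:0  d6:0 → peak 15
Job 3@4: d1:13  d2:11  d3:11  d4:15  d5:0  d6:0 → peak 15
Job 3@5: d1:13  d2:11  d3:11  d4:11  d5:4  d6:0 → peak 13
Job 3@6: d1:13  d2:11  d3:11  d4:11  d5:0  d6:4 → peak 13
Best is Job 3@5, peak 13.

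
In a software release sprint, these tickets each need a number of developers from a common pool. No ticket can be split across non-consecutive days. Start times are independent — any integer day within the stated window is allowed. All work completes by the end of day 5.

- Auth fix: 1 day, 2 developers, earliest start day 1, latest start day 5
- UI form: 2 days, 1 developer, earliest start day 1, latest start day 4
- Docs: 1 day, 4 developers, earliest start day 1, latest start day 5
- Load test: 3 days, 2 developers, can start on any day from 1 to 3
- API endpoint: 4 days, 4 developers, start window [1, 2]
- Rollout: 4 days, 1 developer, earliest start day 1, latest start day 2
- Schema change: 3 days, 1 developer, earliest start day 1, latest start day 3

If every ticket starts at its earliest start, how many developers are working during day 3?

8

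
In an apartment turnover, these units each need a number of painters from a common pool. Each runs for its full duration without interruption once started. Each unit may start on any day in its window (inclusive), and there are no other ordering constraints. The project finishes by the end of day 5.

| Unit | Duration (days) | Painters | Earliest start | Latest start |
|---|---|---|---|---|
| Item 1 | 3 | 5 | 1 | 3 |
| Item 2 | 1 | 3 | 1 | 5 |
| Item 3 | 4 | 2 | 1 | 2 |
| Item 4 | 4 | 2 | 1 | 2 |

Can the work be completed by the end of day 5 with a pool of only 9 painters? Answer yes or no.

Schedule Item 1@1, Item 2@1, Item 3@2, Item 4@2: d1:8  d2:9  d3:9  d4:4  d5:4 — peak 9 ≤ 9.

yes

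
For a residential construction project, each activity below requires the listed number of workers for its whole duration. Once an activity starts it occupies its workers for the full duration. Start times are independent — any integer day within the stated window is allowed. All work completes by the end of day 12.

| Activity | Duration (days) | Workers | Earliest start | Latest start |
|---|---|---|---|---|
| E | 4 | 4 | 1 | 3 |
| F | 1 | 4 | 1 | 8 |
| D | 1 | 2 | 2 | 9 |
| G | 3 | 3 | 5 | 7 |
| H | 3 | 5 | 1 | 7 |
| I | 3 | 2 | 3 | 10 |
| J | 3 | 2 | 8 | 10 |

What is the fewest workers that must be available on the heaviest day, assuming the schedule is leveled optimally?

8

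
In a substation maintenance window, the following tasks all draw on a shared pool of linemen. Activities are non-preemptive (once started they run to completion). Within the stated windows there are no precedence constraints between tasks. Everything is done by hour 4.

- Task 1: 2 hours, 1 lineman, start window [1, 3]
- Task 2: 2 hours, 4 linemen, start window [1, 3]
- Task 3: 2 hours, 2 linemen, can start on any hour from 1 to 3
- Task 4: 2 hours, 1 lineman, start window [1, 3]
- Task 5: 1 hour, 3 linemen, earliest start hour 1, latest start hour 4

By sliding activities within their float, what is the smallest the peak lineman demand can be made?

6

Early-start (Task 1@1, Task 2@1, Task 3@1, Task 4@1, Task 5@1) gives peak 11: h1:11  h2:8  h3:0  h4:0.
Shift Task 3→3, Task 5→3.
Schedule Task 1@1, Task 2@1, Task 3@3, Task 4@1, Task 5@3: h1:6  h2:6  h3:5  h4:2 — peak 6.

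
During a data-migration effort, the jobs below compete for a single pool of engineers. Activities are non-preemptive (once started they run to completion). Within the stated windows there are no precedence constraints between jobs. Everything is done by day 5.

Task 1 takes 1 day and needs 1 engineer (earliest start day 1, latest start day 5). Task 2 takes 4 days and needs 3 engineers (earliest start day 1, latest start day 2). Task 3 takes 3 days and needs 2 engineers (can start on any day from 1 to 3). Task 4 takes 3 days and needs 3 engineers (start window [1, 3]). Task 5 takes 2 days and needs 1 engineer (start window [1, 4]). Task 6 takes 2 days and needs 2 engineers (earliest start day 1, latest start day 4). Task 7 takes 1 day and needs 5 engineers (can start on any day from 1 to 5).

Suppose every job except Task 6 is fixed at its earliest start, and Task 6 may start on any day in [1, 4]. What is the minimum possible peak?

Task 6@1: d1:17  d2:11  d3:8  d4:3  d5:0 → peak 17
Task 6@2: d1:15  d2:11  d3:10  d4:3  d5:0 → peak 15
Task 6@3: d1:15  d2:9  d3:10  d4:5  d5:0 → peak 15
Task 6@4: d1:15  d2:9  d3:8  d4:5  d5:2 → peak 15
Best is Task 6@2, peak 15.

15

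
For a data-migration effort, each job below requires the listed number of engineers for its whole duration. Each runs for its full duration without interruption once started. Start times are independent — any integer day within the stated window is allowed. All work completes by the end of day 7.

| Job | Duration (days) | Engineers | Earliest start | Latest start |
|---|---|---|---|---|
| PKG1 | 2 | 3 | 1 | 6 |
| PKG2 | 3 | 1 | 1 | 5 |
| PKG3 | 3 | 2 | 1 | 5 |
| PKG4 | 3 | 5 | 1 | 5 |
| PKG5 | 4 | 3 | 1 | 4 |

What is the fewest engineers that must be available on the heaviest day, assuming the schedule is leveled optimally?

Early-start (PKG1@1, PKG2@1, PKG3@1, PKG4@1, PKG5@1) gives peak 14: d1:14  d2:14  d3:11  d4:3  d5:0  d6:0  d7:0.
Shift PKG3→3, PKG4→5.
Schedule PKG1@1, PKG2@1, PKG3@3, PKG4@5, PKG5@1: d1:7  d2:7  d3:6  d4:5  d5:7  d6:5  d7:5 — peak 7.

7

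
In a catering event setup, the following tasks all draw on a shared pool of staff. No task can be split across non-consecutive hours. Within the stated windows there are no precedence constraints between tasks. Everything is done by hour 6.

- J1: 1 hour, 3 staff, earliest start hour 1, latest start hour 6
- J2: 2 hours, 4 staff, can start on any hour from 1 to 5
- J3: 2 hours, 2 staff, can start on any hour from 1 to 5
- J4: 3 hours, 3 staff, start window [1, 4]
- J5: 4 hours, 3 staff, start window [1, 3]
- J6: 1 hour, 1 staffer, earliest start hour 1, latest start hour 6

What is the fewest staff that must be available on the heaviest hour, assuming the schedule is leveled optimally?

7

Early-start (J1@1, J2@1, J3@1, J4@1, J5@1, J6@1) gives peak 16: h1:16  h2:12  h3:6  h4:3  h5:0  h6:0.
Shift J3→2, J4→4, J5→3, J6→2.
Schedule J1@1, J2@1, J3@2, J4@4, J5@3, J6@2: h1:7  h2:7  h3:5  h4:6  h5:6  h6:6 — peak 7.
Total staffer-hours = 37 over 6 hours ⇒ peak ≥ ⌈37/6⌉ = 7, so 7 is optimal.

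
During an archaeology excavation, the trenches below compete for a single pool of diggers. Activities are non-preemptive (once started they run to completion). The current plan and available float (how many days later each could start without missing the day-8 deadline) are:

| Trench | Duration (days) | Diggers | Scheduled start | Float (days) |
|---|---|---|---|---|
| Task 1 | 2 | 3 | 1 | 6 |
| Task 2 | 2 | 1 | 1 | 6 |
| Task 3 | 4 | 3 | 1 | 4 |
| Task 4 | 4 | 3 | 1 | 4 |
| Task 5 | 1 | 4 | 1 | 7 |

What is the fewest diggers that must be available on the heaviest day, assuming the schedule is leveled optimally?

Early-start (Task 1@1, Task 2@1, Task 3@1, Task 4@1, Task 5@1) gives peak 14: d1:14  d2:10  d3:6  d4:6  d5:0  d6:0  d7:0  d8:0.
Shift Task 3→3, Task 4→3, Task 5→7.
Schedule Task 1@1, Task 2@1, Task 3@3, Task 4@3, Task 5@7: d1:4  d2:4  d3:6  d4:6  d5:6  d6:6  d7:4  d8:0 — peak 6.

6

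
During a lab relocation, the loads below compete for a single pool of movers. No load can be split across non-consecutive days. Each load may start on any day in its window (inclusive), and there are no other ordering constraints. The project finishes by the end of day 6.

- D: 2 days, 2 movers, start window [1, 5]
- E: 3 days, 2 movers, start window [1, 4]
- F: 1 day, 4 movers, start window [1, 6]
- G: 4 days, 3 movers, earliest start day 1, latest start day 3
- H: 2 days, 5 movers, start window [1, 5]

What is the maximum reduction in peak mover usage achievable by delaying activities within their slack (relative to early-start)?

Early-start peak: d1:16  d2:12  d3:5  d4:3  d5:0  d6:0 ⇒ 16.
Leveled (D@1, E@1, F@4, G@1, H@5): d1:7  d2:7  d3:5  d4:7  d5:5  d6:5 ⇒ 7.
Reduction 16 − 7 = 9.

9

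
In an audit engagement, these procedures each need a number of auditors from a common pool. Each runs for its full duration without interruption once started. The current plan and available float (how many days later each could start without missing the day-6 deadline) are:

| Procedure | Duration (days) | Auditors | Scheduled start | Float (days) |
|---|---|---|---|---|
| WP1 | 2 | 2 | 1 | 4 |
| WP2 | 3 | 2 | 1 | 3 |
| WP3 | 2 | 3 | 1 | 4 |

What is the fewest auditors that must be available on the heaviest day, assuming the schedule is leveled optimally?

Early-start (WP1@1, WP2@1, WP3@1) gives peak 7: d1:7  d2:7  d3:2  d4:0  d5:0  d6:0.
Shift WP3→4.
Schedule WP1@1, WP2@1, WP3@4: d1:4  d2:4  d3:2  d4:3  d5:3  d6:0 — peak 4.

4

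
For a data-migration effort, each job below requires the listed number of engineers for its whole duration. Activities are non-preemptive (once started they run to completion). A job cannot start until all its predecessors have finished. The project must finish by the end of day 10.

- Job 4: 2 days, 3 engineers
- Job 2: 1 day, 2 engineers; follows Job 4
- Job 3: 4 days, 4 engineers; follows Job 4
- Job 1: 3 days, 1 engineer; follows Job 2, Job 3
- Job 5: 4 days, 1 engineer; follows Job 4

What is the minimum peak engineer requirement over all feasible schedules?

4

Early-start (Job 4@1, Job 2@3, Job 3@3, Job 1@7, Job 5@3) gives peak 7: d1:3  d2:3  d3:7  d4:5  d5:5  d6:5  d7:1  d8:1  d9:1  d10:0.
Shift Job 2→7, Job 1→8, Job 5→7.
Schedule Job 4@1, Job 2@7, Job 3@3, Job 1@8, Job 5@7: d1:3  d2:3  d3:4  d4:4  d5:4  d6:4  d7:3  d8:2  d9:2  d10:2 — peak 4.
Total engineer-days = 31 over 10 days ⇒ peak ≥ ⌈31/10⌉ = 4, so 4 is optimal.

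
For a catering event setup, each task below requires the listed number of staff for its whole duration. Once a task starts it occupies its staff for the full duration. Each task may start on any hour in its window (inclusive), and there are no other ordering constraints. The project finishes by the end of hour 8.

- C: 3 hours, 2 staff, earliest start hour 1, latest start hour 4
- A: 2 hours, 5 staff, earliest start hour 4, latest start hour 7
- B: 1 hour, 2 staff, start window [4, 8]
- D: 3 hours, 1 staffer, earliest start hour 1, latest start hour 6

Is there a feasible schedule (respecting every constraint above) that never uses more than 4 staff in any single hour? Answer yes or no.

no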